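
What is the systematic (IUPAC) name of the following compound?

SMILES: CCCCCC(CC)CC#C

4-ethylnon-1-yne

The longest carbon chain that includes the multiple bond has 9 carbons, so the parent hydride is nonane.
The chain contains a C≡C triple bond, so the unsaturation ending is -yne.
Choose the numbering such that numbering from this end puts the triple bond at C-1 rather than C-8.
This places the triple bond between C-1 and C-2; an ethyl group at C-4.
The name is 4-ethylnon-1-yne.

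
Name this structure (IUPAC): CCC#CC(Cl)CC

5-chlorohept-3-yne

The longest carbon chain that includes the multiple bond has 7 carbons, so the parent hydride is heptane.
The chain contains a C≡C triple bond, so the unsaturation ending is -yne.
The numbering direction is chosen so that numbering from this end puts the triple bond at C-3 rather than C-4.
This places the triple bond between C-3 and C-4; a chloro group at C-5.
The name is 5-chlorohept-3-yne.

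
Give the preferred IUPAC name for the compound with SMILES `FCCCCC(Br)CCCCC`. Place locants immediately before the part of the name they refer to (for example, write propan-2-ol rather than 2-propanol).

The longest carbon chain is 10 atoms: the parent is decane.
Choose the numbering such that the substituent locant set {1,5} is lower than {6,10} at the first point of difference.
This places a bromo group at C-5; a fluoro group at C-1.
Substituent prefixes are cited in alphabetical order (multiplying prefixes like di-/tri- are ignored for ordering).
The name is 5-bromo-1-fluorodecane.

5-bromo-1-fluorodecane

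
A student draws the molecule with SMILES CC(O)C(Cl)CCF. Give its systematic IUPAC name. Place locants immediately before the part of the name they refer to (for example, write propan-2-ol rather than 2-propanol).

Counting along the main chain through the –OH group gives 5 carbons: the parent is pentane.
The principal characteristic group is an alcohol (–OH), named with the suffix -ol.
The numbering direction is chosen so that numbering from this end puts the hydroxyl group at C-2 rather than C-4.
That gives the hydroxyl at C-2; a chloro group at C-3; a fluoro group at C-5.
Prefixes are listed alphabetically: chloro, fluoro.
Putting it together: 3-chloro-5-fluoropentan-2-ol.

3-chloro-5-fluoropentan-2-ol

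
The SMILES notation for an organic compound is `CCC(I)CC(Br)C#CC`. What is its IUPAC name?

4-bromo-6-iodooct-2-yne

The longest carbon chain that includes the multiple bond has 8 carbons, so the parent hydride is octane.
There is one C≡C triple bond, indicated by the ending -yne.
The numbering direction is chosen so that numbering from this end puts the triple bond at C-2 rather than C-6.
With this numbering: the triple bond between C-2 and C-3; a bromo group at C-4; an iodo group at C-6.
Prefixes are listed alphabetically: bromo, iodo.
The name is 4-bromo-6-iodooct-2-yne.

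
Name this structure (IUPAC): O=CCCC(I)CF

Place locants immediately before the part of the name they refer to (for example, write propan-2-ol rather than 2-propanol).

5-fluoro-4-iodopentanal

The longest carbon chain that includes the –CHO group has 5 carbons, so the parent hydride is pentane.
The principal characteristic group is an aldehyde (terminal –CHO), named with the suffix -al.
Choose the numbering such that the aldehyde carbon is C-1 by definition.
This places a fluoro group at C-5; an iodo group at C-4.
The substituents are ordered alphabetically, ignoring any di-/tri- multipliers.
Putting it together: 5-fluoro-4-iodopentanal.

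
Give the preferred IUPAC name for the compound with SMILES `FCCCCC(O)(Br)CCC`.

4-bromo-8-fluorooctan-4-ol

The longest carbon chain that includes the –OH group has 8 carbons, so the parent hydride is octane.
The principal characteristic group is an alcohol (–OH), named with the suffix -ol.
Choose the numbering such that numbering from this end puts the hydroxyl group at C-4 rather than C-5.
That gives the hydroxyl at C-4; a bromo group at C-4; a fluoro group at C-8.
Prefixes are listed alphabetically: bromo, fluoro.
The name is 4-bromo-8-fluorooctan-4-ol.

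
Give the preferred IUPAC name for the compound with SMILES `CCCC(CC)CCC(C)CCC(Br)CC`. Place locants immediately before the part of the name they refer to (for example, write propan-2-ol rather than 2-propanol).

The parent chain contains 12 carbons (dodecane).
Number the chain so that the substituent locant set {3,6,9} is lower than {4,7,10} at the first point of difference.
That gives a bromo group at C-3; an ethyl group at C-9; a methyl group at C-6.
Substituent prefixes are cited in alphabetical order (multiplying prefixes like di-/tri- are ignored for ordering).
Putting it together: 3-bromo-9-ethyl-6-methyldodecane.

3-bromo-9-ethyl-6-methyldodecane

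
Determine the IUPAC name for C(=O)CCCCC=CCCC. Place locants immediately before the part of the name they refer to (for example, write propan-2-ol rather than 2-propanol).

dec-6-enal

Counting along the main chain through the –CHO group and the multiple bond gives 10 carbons: the parent is decane.
The highest-priority functional group is an aldehyde (terminal –CHO), so the name ends in -al.
The chain contains a C=C double bond, so the unsaturation ending is -ene.
Choose the numbering such that the aldehyde carbon is C-1 by definition.
With this numbering: the double bond between C-6 and C-7.
The name is dec-6-enal.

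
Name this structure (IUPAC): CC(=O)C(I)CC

The longest chain bearing the carbonyl is 5 carbons long (pentane).
The highest-priority functional group is a ketone (C=O on an internal carbon), so the name ends in -one.
The numbering direction is chosen so that numbering from this end puts the carbonyl group at C-2 rather than C-4.
This places the carbonyl at C-2; an iodo group at C-3.
The name is 3-iodopentan-2-one.

3-iodopentan-2-one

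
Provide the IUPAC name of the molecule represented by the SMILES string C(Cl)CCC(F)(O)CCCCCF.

1-chloro-4,9-difluorononan-4-ol

The longest chain bearing the –OH group is 9 carbons long (nonane).
An alcohol (–OH) is the principal characteristic group, giving the suffix -ol.
The numbering direction is chosen so that numbering from this end puts the hydroxyl group at C-4 rather than C-6.
With this numbering: the hydroxyl at C-4; a chloro group at C-1; fluoro groups at C-4 and C-9.
The substituents are ordered alphabetically, ignoring any di-/tri- multipliers.
The name is 1-chloro-4,9-difluorononan-4-ol.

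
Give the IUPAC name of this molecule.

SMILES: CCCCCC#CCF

The longest chain bearing the multiple bond is 8 carbons long (octane).
There is one C≡C triple bond, indicated by the ending -yne.
Number the chain so that numbering from this end puts the triple bond at C-2 rather than C-6.
With this numbering: the triple bond between C-2 and C-3; a fluoro group at C-1.
Putting it together: 1-fluorooct-2-yne.

1-fluorooct-2-yne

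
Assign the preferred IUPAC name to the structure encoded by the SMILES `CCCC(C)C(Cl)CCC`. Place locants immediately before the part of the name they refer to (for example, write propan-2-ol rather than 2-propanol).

The longest continuous carbon chain has 8 atoms, so the parent hydride is octane.
The numbering direction is chosen so that the locant sets are identical either way, so the alphabetically earlier chloro substituent takes the lower locant (4 rather than 5).
That gives a chloro group at C-4; a methyl group at C-5.
The substituents are ordered alphabetically, ignoring any di-/tri- multipliers.
Assembling the pieces gives 4-chloro-5-methyloctane.

4-chloro-5-methyloctane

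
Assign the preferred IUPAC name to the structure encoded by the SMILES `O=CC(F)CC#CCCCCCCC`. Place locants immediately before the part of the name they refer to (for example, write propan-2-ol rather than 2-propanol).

The longest chain bearing the –CHO group and the multiple bond is 12 carbons long (dodecane).
The principal characteristic group is an aldehyde (terminal –CHO), named with the suffix -al.
A C≡C triple bond in the chain gives the infix -yne-.
Number the chain so that the aldehyde carbon is C-1 by definition.
That gives the triple bond between C-4 and C-5; a fluoro group at C-2.
The name is 2-fluorododec-4-ynal.

2-fluorododec-4-ynal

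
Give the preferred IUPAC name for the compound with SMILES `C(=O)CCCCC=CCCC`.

The longest chain bearing the –CHO group and the multiple bond is 10 carbons long (decane).
The principal characteristic group is an aldehyde (terminal –CHO), named with the suffix -al.
The chain contains a C=C double bond, so the unsaturation ending is -ene.
Choose the numbering such that the aldehyde carbon is C-1 by definition.
With this numbering: the double bond between C-6 and C-7.
The name is dec-6-enal.

dec-6-enal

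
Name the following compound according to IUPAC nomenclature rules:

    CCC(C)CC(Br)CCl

2-bromo-1-chloro-4-methylhexane

The longest carbon chain is 6 atoms: the parent is hexane.
Number the chain so that the substituent locant set {1,2,4} is lower than {3,5,6} at the first point of difference.
This places a bromo group at C-2; a chloro group at C-1; a methyl group at C-4.
Substituent prefixes are cited in alphabetical order (multiplying prefixes like di-/tri- are ignored for ordering).
Putting it together: 2-bromo-1-chloro-4-methylhexane.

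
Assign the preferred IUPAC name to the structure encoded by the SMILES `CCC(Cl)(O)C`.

The longest carbon chain that includes the –OH group has 4 carbons, so the parent hydride is butane.
An alcohol (–OH) is the principal characteristic group, giving the suffix -ol.
Choose the numbering such that numbering from this end puts the hydroxyl group at C-2 rather than C-3.
With this numbering: the hydroxyl at C-2; a chloro group at C-2.
The name is 2-chlorobutan-2-ol.

2-chlorobutan-2-ol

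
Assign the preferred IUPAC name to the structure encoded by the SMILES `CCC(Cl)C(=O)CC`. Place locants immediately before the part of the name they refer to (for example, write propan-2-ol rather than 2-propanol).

4-chlorohexan-3-one

The longest carbon chain that includes the carbonyl has 6 carbons, so the parent hydride is hexane.
The highest-priority functional group is a ketone (C=O on an internal carbon), so the name ends in -one.
The numbering direction is chosen so that numbering from this end puts the carbonyl group at C-3 rather than C-4.
That gives the carbonyl at C-3; a chloro group at C-4.
Assembling the pieces gives 4-chlorohexan-3-one.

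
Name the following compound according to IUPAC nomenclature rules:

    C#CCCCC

The longest carbon chain that includes the multiple bond has 6 carbons, so the parent hydride is hexane.
The chain contains a C≡C triple bond, so the unsaturation ending is -yne.
Number the chain so that numbering from this end puts the triple bond at C-1 rather than C-5.
This places the triple bond between C-1 and C-2.
Putting it together: hex-1-yne.

hex-1-yne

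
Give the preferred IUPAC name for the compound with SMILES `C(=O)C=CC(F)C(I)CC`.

4-fluoro-5-iodohept-2-enal

The longest carbon chain that includes the –CHO group and the multiple bond has 7 carbons, so the parent hydride is heptane.
An aldehyde (terminal –CHO) is the principal characteristic group, giving the suffix -al.
A C=C double bond in the chain gives the infix -ene-.
Number the chain so that the aldehyde carbon is C-1 by definition.
With this numbering: the double bond between C-2 and C-3; a fluoro group at C-4; an iodo group at C-5.
The substituents are ordered alphabetically, ignoring any di-/tri- multipliers.
The name is 4-fluoro-5-iodohept-2-enal.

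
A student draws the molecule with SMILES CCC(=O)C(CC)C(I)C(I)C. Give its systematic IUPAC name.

4-ethyl-5,6-diiodoheptan-3-one

The longest chain bearing the carbonyl is 7 carbons long (heptane).
A ketone (C=O on an internal carbon) is the principal characteristic group, giving the suffix -one.
The numbering direction is chosen so that numbering from this end puts the carbonyl group at C-3 rather than C-5.
That gives the carbonyl at C-3; an ethyl group at C-4; iodo groups at C-5 and C-6.
Prefixes are listed alphabetically: ethyl, iodo.
Assembling the pieces gives 4-ethyl-5,6-diiodoheptan-3-one.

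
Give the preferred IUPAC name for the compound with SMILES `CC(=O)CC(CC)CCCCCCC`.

4-ethylundecan-2-one

The longest chain bearing the carbonyl is 11 carbons long (undecane).
The highest-priority functional group is a ketone (C=O on an internal carbon), so the name ends in -one.
Number the chain so that numbering from this end puts the carbonyl group at C-2 rather than C-10.
This places the carbonyl at C-2; an ethyl group at C-4.
The name is 4-ethylundecan-2-one.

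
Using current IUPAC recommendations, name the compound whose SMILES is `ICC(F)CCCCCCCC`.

The longest continuous carbon chain has 10 atoms, so the parent hydride is decane.
The numbering direction is chosen so that the substituent locant set {1,2} is lower than {9,10} at the first point of difference.
This places a fluoro group at C-2; an iodo group at C-1.
Prefixes are listed alphabetically: fluoro, iodo.
Assembling the pieces gives 2-fluoro-1-iododecane.

2-fluoro-1-iododecane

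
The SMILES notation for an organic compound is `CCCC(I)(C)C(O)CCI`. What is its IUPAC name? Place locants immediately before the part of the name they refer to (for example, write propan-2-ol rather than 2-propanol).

Counting along the main chain through the –OH group gives 7 carbons: the parent is heptane.
The principal characteristic group is an alcohol (–OH), named with the suffix -ol.
Number the chain so that numbering from this end puts the hydroxyl group at C-3 rather than C-5.
That gives the hydroxyl at C-3; iodo groups at C-1 and C-4; a methyl group at C-4.
The substituents are ordered alphabetically, ignoring any di-/tri- multipliers.
Putting it together: 1,4-diiodo-4-methylheptan-3-ol.

1,4-diiodo-4-methylheptan-3-ol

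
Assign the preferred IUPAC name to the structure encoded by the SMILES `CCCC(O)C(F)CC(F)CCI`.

The longest carbon chain that includes the –OH group has 9 carbons, so the parent hydride is nonane.
The highest-priority functional group is an alcohol (–OH), so the name ends in -ol.
Choose the numbering such that numbering from this end puts the hydroxyl group at C-4 rather than C-6.
That gives the hydroxyl at C-4; fluoro groups at C-5 and C-7; an iodo group at C-9.
Substituent prefixes are cited in alphabetical order (multiplying prefixes like di-/tri- are ignored for ordering).
Assembling the pieces gives 5,7-difluoro-9-iodononan-4-ol.

5,7-difluoro-9-iodononan-4-ol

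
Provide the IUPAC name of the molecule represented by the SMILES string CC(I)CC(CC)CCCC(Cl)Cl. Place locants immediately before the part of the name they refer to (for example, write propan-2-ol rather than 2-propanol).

The longest continuous carbon chain has 8 atoms, so the parent hydride is octane.
Choose the numbering such that the substituent locant set {1,1,5,7} is lower than {2,4,8,8} at the first point of difference.
This places two chloro groups at C-1; an ethyl group at C-5; an iodo group at C-7.
Prefixes are listed alphabetically: chloro, ethyl, iodo.
The name is 1,1-dichloro-5-ethyl-7-iodooctane.

1,1-dichloro-5-ethyl-7-iodooctane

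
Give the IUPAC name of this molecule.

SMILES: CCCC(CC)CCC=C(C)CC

7-ethyl-3-methyldec-3-ene

The longest chain bearing the multiple bond is 10 carbons long (decane).
A C=C double bond in the chain gives the infix -ene-.
Number the chain so that numbering from this end puts the double bond at C-3 rather than C-7.
This places the double bond between C-3 and C-4; an ethyl group at C-7; a methyl group at C-3.
Substituent prefixes are cited in alphabetical order (multiplying prefixes like di-/tri- are ignored for ordering).
The name is 7-ethyl-3-methyldec-3-ene.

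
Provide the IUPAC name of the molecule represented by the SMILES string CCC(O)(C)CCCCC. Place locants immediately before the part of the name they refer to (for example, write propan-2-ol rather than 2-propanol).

3-methyloctan-3-ol

The longest chain bearing the –OH group is 8 carbons long (octane).
The highest-priority functional group is an alcohol (–OH), so the name ends in -ol.
Number the chain so that numbering from this end puts the hydroxyl group at C-3 rather than C-6.
With this numbering: the hydroxyl at C-3; a methyl group at C-3.
Putting it together: 3-methyloctan-3-ol.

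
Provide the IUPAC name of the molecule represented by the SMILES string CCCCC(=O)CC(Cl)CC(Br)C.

9-bromo-7-chlorodecan-5-one

The longest carbon chain that includes the carbonyl has 10 carbons, so the parent hydride is decane.
The highest-priority functional group is a ketone (C=O on an internal carbon), so the name ends in -one.
Number the chain so that numbering from this end puts the carbonyl group at C-5 rather than C-6.
With this numbering: the carbonyl at C-5; a bromo group at C-9; a chloro group at C-7.
Prefixes are listed alphabetically: bromo, chloro.
Putting it together: 9-bromo-7-chlorodecan-5-one.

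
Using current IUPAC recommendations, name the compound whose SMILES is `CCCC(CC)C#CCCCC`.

4-ethyldec-5-yne

The longest chain bearing the multiple bond is 10 carbons long (decane).
The chain contains a C≡C triple bond, so the unsaturation ending is -yne.
Choose the numbering such that the substituent locant set {4} is lower than {7} at the first point of difference.
This places the triple bond between C-5 and C-6; an ethyl group at C-4.
Putting it together: 4-ethyldec-5-yne.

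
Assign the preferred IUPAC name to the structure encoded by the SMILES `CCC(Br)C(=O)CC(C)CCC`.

3-bromo-6-methylnonan-4-one

The longest chain bearing the carbonyl is 9 carbons long (nonane).
The principal characteristic group is a ketone (C=O on an internal carbon), named with the suffix -one.
Choose the numbering such that numbering from this end puts the carbonyl group at C-4 rather than C-6.
This places the carbonyl at C-4; a bromo group at C-3; a methyl group at C-6.
Substituent prefixes are cited in alphabetical order (multiplying prefixes like di-/tri- are ignored for ordering).
The name is 3-bromo-6-methylnonan-4-one.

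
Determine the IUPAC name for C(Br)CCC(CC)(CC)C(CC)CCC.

The longest continuous carbon chain has 8 atoms, so the parent hydride is octane.
The numbering direction is chosen so that the substituent locant set {1,4,4,5} is lower than {4,5,5,8} at the first point of difference.
This places a bromo group at C-1; ethyl groups at C-4 (×2) and C-5.
Prefixes are listed alphabetically: bromo, ethyl.
Putting it together: 1-bromo-4,4,5-triethyloctane.

1-bromo-4,4,5-triethyloctane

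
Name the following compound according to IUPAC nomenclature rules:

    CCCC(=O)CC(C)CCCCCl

10-chloro-6-methyldecan-4-one

The longest chain bearing the carbonyl is 10 carbons long (decane).
The principal characteristic group is a ketone (C=O on an internal carbon), named with the suffix -one.
Number the chain so that numbering from this end puts the carbonyl group at C-4 rather than C-7.
With this numbering: the carbonyl at C-4; a chloro group at C-10; a methyl group at C-6.
Prefixes are listed alphabetically: chloro, methyl.
The name is 10-chloro-6-methyldecan-4-one.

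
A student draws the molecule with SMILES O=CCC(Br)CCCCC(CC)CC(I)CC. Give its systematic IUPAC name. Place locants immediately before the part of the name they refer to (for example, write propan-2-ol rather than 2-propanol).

3-bromo-8-ethyl-10-iodododecanal

The longest chain bearing the –CHO group is 12 carbons long (dodecane).
The highest-priority functional group is an aldehyde (terminal –CHO), so the name ends in -al.
Number the chain so that the aldehyde carbon is C-1 by definition.
That gives a bromo group at C-3; an ethyl group at C-8; an iodo group at C-10.
Prefixes are listed alphabetically: bromo, ethyl, iodo.
The name is 3-bromo-8-ethyl-10-iodododecanal.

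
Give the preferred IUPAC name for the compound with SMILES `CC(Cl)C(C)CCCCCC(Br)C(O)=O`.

Counting along the main chain through the –COOH group gives 10 carbons: the parent is decane.
The highest-priority functional group is a carboxylic acid (terminal –COOH), so the name ends in -oic acid.
Number the chain so that the carboxylic acid carbon is C-1 by definition.
With this numbering: a bromo group at C-2; a chloro group at C-9; a methyl group at C-8.
The substituents are ordered alphabetically, ignoring any di-/tri- multipliers.
The name is 2-bromo-9-chloro-8-methyldecanoic acid.

2-bromo-9-chloro-8-methyldecanoic acid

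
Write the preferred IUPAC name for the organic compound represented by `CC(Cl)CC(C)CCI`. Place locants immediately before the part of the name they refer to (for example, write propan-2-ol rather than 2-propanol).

5-chloro-1-iodo-3-methylhexane

The longest continuous carbon chain has 6 atoms, so the parent hydride is hexane.
Number the chain so that the substituent locant set {1,3,5} is lower than {2,4,6} at the first point of difference.
That gives a chloro group at C-5; an iodo group at C-1; a methyl group at C-3.
Substituent prefixes are cited in alphabetical order (multiplying prefixes like di-/tri- are ignored for ordering).
The name is 5-chloro-1-iodo-3-methylhexane.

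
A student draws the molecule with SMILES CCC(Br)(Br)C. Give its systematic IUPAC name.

The parent chain contains 4 carbons (butane).
Choose the numbering such that the substituent locant set {2,2} is lower than {3,3} at the first point of difference.
This places two bromo groups at C-2.
The name is 2,2-dibromobutane.

2,2-dibromobutane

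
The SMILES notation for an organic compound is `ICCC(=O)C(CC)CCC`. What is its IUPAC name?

4-ethyl-1-iodoheptan-3-one

The longest chain bearing the carbonyl is 7 carbons long (heptane).
The principal characteristic group is a ketone (C=O on an internal carbon), named with the suffix -one.
Choose the numbering such that numbering from this end puts the carbonyl group at C-3 rather than C-5.
That gives the carbonyl at C-3; an ethyl group at C-4; an iodo group at C-1.
Substituent prefixes are cited in alphabetical order (multiplying prefixes like di-/tri- are ignored for ordering).
The name is 4-ethyl-1-iodoheptan-3-one.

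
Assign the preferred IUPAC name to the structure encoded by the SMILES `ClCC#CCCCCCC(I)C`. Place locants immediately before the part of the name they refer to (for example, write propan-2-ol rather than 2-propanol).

1-chloro-9-iododec-2-yne

Counting along the main chain through the multiple bond gives 10 carbons: the parent is decane.
The chain contains a C≡C triple bond, so the unsaturation ending is -yne.
The numbering direction is chosen so that numbering from this end puts the triple bond at C-2 rather than C-8.
That gives the triple bond between C-2 and C-3; a chloro group at C-1; an iodo group at C-9.
The substituents are ordered alphabetically, ignoring any di-/tri- multipliers.
Assembling the pieces gives 1-chloro-9-iododec-2-yne.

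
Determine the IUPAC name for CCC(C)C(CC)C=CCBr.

The longest carbon chain that includes the multiple bond has 7 carbons, so the parent hydride is heptane.
A C=C double bond in the chain gives the infix -ene-.
Number the chain so that numbering from this end puts the double bond at C-2 rather than C-5.
This places the double bond between C-2 and C-3; a bromo group at C-1; an ethyl group at C-4; a methyl group at C-5.
Prefixes are listed alphabetically: bromo, ethyl, methyl.
Putting it together: 1-bromo-4-ethyl-5-methylhept-2-ene.

1-bromo-4-ethyl-5-methylhept-2-ene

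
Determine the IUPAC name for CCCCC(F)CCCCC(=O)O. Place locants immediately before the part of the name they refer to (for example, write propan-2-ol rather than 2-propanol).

6-fluorodecanoic acid

The longest carbon chain that includes the –COOH group has 10 carbons, so the parent hydride is decane.
The highest-priority functional group is a carboxylic acid (terminal –COOH), so the name ends in -oic acid.
The numbering direction is chosen so that the carboxylic acid carbon is C-1 by definition.
This places a fluoro group at C-6.
The name is 6-fluorodecanoic acid.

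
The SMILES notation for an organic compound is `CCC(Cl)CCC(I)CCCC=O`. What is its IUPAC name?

The longest chain bearing the –CHO group is 10 carbons long (decane).
The highest-priority functional group is an aldehyde (terminal –CHO), so the name ends in -al.
The numbering direction is chosen so that the aldehyde carbon is C-1 by definition.
This places a chloro group at C-8; an iodo group at C-5.
The substituents are ordered alphabetically, ignoring any di-/tri- multipliers.
Putting it together: 8-chloro-5-iododecanal.

8-chloro-5-iododecanal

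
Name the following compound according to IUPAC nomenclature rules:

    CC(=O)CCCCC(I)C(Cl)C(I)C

8-chloro-7,9-diiododecan-2-one

Counting along the main chain through the carbonyl gives 10 carbons: the parent is decane.
The principal characteristic group is a ketone (C=O on an internal carbon), named with the suffix -one.
The numbering direction is chosen so that numbering from this end puts the carbonyl group at C-2 rather than C-9.
That gives the carbonyl at C-2; a chloro group at C-8; iodo groups at C-7 and C-9.
The substituents are ordered alphabetically, ignoring any di-/tri- multipliers.
Putting it together: 8-chloro-7,9-diiododecan-2-one.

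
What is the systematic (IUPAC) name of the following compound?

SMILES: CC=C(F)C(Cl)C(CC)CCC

4-chloro-5-ethyl-3-fluorooct-2-ene

The longest chain bearing the multiple bond is 8 carbons long (octane).
A C=C double bond in the chain gives the infix -ene-.
Number the chain so that numbering from this end puts the double bond at C-2 rather than C-6.
This places the double bond between C-2 and C-3; a chloro group at C-4; an ethyl group at C-5; a fluoro group at C-3.
Prefixes are listed alphabetically: chloro, ethyl, fluoro.
The name is 4-chloro-5-ethyl-3-fluorooct-2-ene.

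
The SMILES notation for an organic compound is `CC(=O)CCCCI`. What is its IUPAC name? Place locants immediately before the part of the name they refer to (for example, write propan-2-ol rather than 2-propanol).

6-iodohexan-2-one

The longest carbon chain that includes the carbonyl has 6 carbons, so the parent hydride is hexane.
The principal characteristic group is a ketone (C=O on an internal carbon), named with the suffix -one.
Number the chain so that numbering from this end puts the carbonyl group at C-2 rather than C-5.
This places the carbonyl at C-2; an iodo group at C-6.
The name is 6-iodohexan-2-one.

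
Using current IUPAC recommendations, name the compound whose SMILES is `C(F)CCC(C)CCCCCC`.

1-fluoro-4-methyldecane

The longest carbon chain is 10 atoms: the parent is decane.
Choose the numbering such that the substituent locant set {1,4} is lower than {7,10} at the first point of difference.
This places a fluoro group at C-1; a methyl group at C-4.
The substituents are ordered alphabetically, ignoring any di-/tri- multipliers.
Assembling the pieces gives 1-fluoro-4-methyldecane.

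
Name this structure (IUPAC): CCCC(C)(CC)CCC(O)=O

4-ethyl-4-methylheptanoic acid

The longest carbon chain that includes the –COOH group has 7 carbons, so the parent hydride is heptane.
A carboxylic acid (terminal –COOH) is the principal characteristic group, giving the suffix -oic acid.
Choose the numbering such that the carboxylic acid carbon is C-1 by definition.
This places an ethyl group at C-4; a methyl group at C-4.
Substituent prefixes are cited in alphabetical order (multiplying prefixes like di-/tri- are ignored for ordering).
Assembling the pieces gives 4-ethyl-4-methylheptanoic acid.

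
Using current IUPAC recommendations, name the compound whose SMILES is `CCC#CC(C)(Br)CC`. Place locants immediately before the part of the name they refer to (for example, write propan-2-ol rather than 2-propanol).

The longest carbon chain that includes the multiple bond has 7 carbons, so the parent hydride is heptane.
The chain contains a C≡C triple bond, so the unsaturation ending is -yne.
The numbering direction is chosen so that numbering from this end puts the triple bond at C-3 rather than C-4.
This places the triple bond between C-3 and C-4; a bromo group at C-5; a methyl group at C-5.
Substituent prefixes are cited in alphabetical order (multiplying prefixes like di-/tri- are ignored for ordering).
Putting it together: 5-bromo-5-methylhept-3-yne.

5-bromo-5-methylhept-3-yne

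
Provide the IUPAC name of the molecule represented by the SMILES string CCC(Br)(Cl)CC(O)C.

Counting along the main chain through the –OH group gives 6 carbons: the parent is hexane.
The highest-priority functional group is an alcohol (–OH), so the name ends in -ol.
Number the chain so that numbering from this end puts the hydroxyl group at C-2 rather than C-5.
That gives the hydroxyl at C-2; a bromo group at C-4; a chloro group at C-4.
The substituents are ordered alphabetically, ignoring any di-/tri- multipliers.
Putting it together: 4-bromo-4-chlorohexan-2-ol.

4-bromo-4-chlorohexan-2-ol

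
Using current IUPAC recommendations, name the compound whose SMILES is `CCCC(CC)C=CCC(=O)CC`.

7-ethyldec-5-en-3-one

The longest chain bearing the carbonyl and the multiple bond is 10 carbons long (decane).
The principal characteristic group is a ketone (C=O on an internal carbon), named with the suffix -one.
The chain contains a C=C double bond, so the unsaturation ending is -ene.
The numbering direction is chosen so that numbering from this end puts the carbonyl group at C-3 rather than C-8.
That gives the carbonyl at C-3; the double bond between C-5 and C-6; an ethyl group at C-7.
Putting it together: 7-ethyldec-5-en-3-one.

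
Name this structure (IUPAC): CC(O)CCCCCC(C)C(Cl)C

9-chloro-8-methyldecan-2-ol

Counting along the main chain through the –OH group gives 10 carbons: the parent is decane.
The highest-priority functional group is an alcohol (–OH), so the name ends in -ol.
Choose the numbering such that numbering from this end puts the hydroxyl group at C-2 rather than C-9.
That gives the hydroxyl at C-2; a chloro group at C-9; a methyl group at C-8.
Prefixes are listed alphabetically: chloro, methyl.
Putting it together: 9-chloro-8-methyldecan-2-ol.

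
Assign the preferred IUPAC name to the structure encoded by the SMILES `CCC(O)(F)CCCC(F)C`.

The longest chain bearing the –OH group is 8 carbons long (octane).
The highest-priority functional group is an alcohol (–OH), so the name ends in -ol.
Number the chain so that numbering from this end puts the hydroxyl group at C-3 rather than C-6.
With this numbering: the hydroxyl at C-3; fluoro groups at C-3 and C-7.
The name is 3,7-difluorooctan-3-ol.

3,7-difluorooctan-3-ol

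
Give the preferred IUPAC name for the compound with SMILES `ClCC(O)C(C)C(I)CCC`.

1-chloro-4-iodo-3-methylheptan-2-ol

The longest chain bearing the –OH group is 7 carbons long (heptane).
An alcohol (–OH) is the principal characteristic group, giving the suffix -ol.
Number the chain so that numbering from this end puts the hydroxyl group at C-2 rather than C-6.
That gives the hydroxyl at C-2; a chloro group at C-1; an iodo group at C-4; a methyl group at C-3.
The substituents are ordered alphabetically, ignoring any di-/tri- multipliers.
Assembling the pieces gives 1-chloro-4-iodo-3-methylheptan-2-ol.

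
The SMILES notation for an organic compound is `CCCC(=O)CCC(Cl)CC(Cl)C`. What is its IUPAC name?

Counting along the main chain through the carbonyl gives 10 carbons: the parent is decane.
The highest-priority functional group is a ketone (C=O on an internal carbon), so the name ends in -one.
The numbering direction is chosen so that numbering from this end puts the carbonyl group at C-4 rather than C-7.
This places the carbonyl at C-4; chloro groups at C-7 and C-9.
The name is 7,9-dichlorodecan-4-one.

7,9-dichlorodecan-4-one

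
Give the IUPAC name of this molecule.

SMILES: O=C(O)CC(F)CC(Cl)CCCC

Counting along the main chain through the –COOH group gives 9 carbons: the parent is nonane.
A carboxylic acid (terminal –COOH) is the principal characteristic group, giving the suffix -oic acid.
The numbering direction is chosen so that the carboxylic acid carbon is C-1 by definition.
With this numbering: a chloro group at C-5; a fluoro group at C-3.
Prefixes are listed alphabetically: chloro, fluoro.
Putting it together: 5-chloro-3-fluorononanoic acid.

5-chloro-3-fluorononanoic acid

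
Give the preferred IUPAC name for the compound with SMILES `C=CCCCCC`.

The longest carbon chain that includes the multiple bond has 7 carbons, so the parent hydride is heptane.
A C=C double bond in the chain gives the infix -ene-.
Number the chain so that numbering from this end puts the double bond at C-1 rather than C-6.
That gives the double bond between C-1 and C-2.
Assembling the pieces gives hept-1-ene.

hept-1-ene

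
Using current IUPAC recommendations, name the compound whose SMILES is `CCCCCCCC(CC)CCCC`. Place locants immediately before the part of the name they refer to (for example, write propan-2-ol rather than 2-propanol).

5-ethyldodecane

The longest continuous carbon chain has 12 atoms, so the parent hydride is dodecane.
The numbering direction is chosen so that the substituent locant set {5} is lower than {8} at the first point of difference.
This places an ethyl group at C-5.
The name is 5-ethyldodecane.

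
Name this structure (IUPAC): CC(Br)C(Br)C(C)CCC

The longest carbon chain is 7 atoms: the parent is heptane.
Choose the numbering such that the substituent locant set {2,3,4} is lower than {4,5,6} at the first point of difference.
That gives bromo groups at C-2 and C-3; a methyl group at C-4.
Substituent prefixes are cited in alphabetical order (multiplying prefixes like di-/tri- are ignored for ordering).
Putting it together: 2,3-dibromo-4-methylheptane.

2,3-dibromo-4-methylheptane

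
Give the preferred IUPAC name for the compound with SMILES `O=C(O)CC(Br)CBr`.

3,4-dibromobutanoic acid

The longest chain bearing the –COOH group is 4 carbons long (butane).
The highest-priority functional group is a carboxylic acid (terminal –COOH), so the name ends in -oic acid.
Number the chain so that the carboxylic acid carbon is C-1 by definition.
That gives bromo groups at C-3 and C-4.
The name is 3,4-dibromobutanoic acid.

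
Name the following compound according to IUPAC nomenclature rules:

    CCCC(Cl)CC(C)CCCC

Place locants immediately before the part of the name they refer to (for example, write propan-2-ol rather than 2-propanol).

4-chloro-6-methyldecane

The parent chain contains 10 carbons (decane).
Number the chain so that the substituent locant set {4,6} is lower than {5,7} at the first point of difference.
That gives a chloro group at C-4; a methyl group at C-6.
The substituents are ordered alphabetically, ignoring any di-/tri- multipliers.
Putting it together: 4-chloro-6-methyldecane.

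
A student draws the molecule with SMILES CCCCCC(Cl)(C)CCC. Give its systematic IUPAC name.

4-chloro-4-methylnonane

The longest carbon chain is 9 atoms: the parent is nonane.
The numbering direction is chosen so that the substituent locant set {4,4} is lower than {6,6} at the first point of difference.
This places a chloro group at C-4; a methyl group at C-4.
The substituents are ordered alphabetically, ignoring any di-/tri- multipliers.
Putting it together: 4-chloro-4-methylnonane.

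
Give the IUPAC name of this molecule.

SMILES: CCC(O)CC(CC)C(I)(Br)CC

Counting along the main chain through the –OH group gives 8 carbons: the parent is octane.
The principal characteristic group is an alcohol (–OH), named with the suffix -ol.
Number the chain so that numbering from this end puts the hydroxyl group at C-3 rather than C-6.
With this numbering: the hydroxyl at C-3; a bromo group at C-6; an ethyl group at C-5; an iodo group at C-6.
Prefixes are listed alphabetically: bromo, ethyl, iodo.
Putting it together: 6-bromo-5-ethyl-6-iodooctan-3-ol.

6-bromo-5-ethyl-6-iodooctan-3-ol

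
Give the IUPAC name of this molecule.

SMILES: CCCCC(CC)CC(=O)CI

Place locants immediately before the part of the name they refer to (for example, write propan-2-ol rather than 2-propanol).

4-ethyl-1-iodooctan-2-one

The longest carbon chain that includes the carbonyl has 8 carbons, so the parent hydride is octane.
The principal characteristic group is a ketone (C=O on an internal carbon), named with the suffix -one.
Choose the numbering such that numbering from this end puts the carbonyl group at C-2 rather than C-7.
That gives the carbonyl at C-2; an ethyl group at C-4; an iodo group at C-1.
The substituents are ordered alphabetically, ignoring any di-/tri- multipliers.
The name is 4-ethyl-1-iodooctan-2-one.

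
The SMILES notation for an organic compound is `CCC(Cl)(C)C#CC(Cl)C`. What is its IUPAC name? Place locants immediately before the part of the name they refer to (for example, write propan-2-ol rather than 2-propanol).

The longest chain bearing the multiple bond is 7 carbons long (heptane).
The chain contains a C≡C triple bond, so the unsaturation ending is -yne.
Number the chain so that numbering from this end puts the triple bond at C-3 rather than C-4.
That gives the triple bond between C-3 and C-4; chloro groups at C-2 and C-5; a methyl group at C-5.
The substituents are ordered alphabetically, ignoring any di-/tri- multipliers.
Putting it together: 2,5-dichloro-5-methylhept-3-yne.

2,5-dichloro-5-methylhept-3-yne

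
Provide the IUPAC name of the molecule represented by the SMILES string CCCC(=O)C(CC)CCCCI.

The longest chain bearing the carbonyl is 9 carbons long (nonane).
The principal characteristic group is a ketone (C=O on an internal carbon), named with the suffix -one.
Choose the numbering such that numbering from this end puts the carbonyl group at C-4 rather than C-6.
This places the carbonyl at C-4; an ethyl group at C-5; an iodo group at C-9.
Prefixes are listed alphabetically: ethyl, iodo.
Putting it together: 5-ethyl-9-iodononan-4-one.

5-ethyl-9-iodononan-4-one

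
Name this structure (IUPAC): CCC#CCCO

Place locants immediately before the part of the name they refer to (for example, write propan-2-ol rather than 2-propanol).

Counting along the main chain through the –OH group and the multiple bond gives 6 carbons: the parent is hexane.
The principal characteristic group is an alcohol (–OH), named with the suffix -ol.
A C≡C triple bond in the chain gives the infix -yne-.
Number the chain so that numbering from this end puts the hydroxyl group at C-1 rather than C-6.
This places the hydroxyl at C-1; the triple bond between C-3 and C-4.
Assembling the pieces gives hex-3-yn-1-ol.

hex-3-yn-1-ol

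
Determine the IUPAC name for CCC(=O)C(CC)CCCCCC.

Counting along the main chain through the carbonyl gives 10 carbons: the parent is decane.
The highest-priority functional group is a ketone (C=O on an internal carbon), so the name ends in -one.
The numbering direction is chosen so that numbering from this end puts the carbonyl group at C-3 rather than C-8.
This places the carbonyl at C-3; an ethyl group at C-4.
Putting it together: 4-ethyldecan-3-one.

4-ethyldecan-3-one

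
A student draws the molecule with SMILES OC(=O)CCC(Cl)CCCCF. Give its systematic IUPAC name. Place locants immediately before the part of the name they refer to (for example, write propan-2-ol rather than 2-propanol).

The longest chain bearing the –COOH group is 8 carbons long (octane).
The principal characteristic group is a carboxylic acid (terminal –COOH), named with the suffix -oic acid.
Choose the numbering such that the carboxylic acid carbon is C-1 by definition.
This places a chloro group at C-4; a fluoro group at C-8.
The substituents are ordered alphabetically, ignoring any di-/tri- multipliers.
The name is 4-chloro-8-fluorooctanoic acid.

4-chloro-8-fluorooctanoic acid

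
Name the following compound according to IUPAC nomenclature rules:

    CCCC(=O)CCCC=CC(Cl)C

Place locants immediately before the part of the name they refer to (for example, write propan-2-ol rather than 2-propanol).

The longest carbon chain that includes the carbonyl and the multiple bond has 11 carbons, so the parent hydride is undecane.
The highest-priority functional group is a ketone (C=O on an internal carbon), so the name ends in -one.
A C=C double bond in the chain gives the infix -ene-.
Number the chain so that numbering from this end puts the carbonyl group at C-4 rather than C-8.
With this numbering: the carbonyl at C-4; the double bond between C-8 and C-9; a chloro group at C-10.
Putting it together: 10-chloroundec-8-en-4-one.

10-chloroundec-8-en-4-one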